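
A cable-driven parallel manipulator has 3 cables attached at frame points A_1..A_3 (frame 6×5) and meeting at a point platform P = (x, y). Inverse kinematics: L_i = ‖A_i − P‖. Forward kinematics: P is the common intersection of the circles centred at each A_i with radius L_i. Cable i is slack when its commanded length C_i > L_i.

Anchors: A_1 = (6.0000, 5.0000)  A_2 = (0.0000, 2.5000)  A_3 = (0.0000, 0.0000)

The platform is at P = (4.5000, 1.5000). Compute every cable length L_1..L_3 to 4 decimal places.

(3.8079, 4.6098, 4.7434)

L_1 = √((6.0000−4.5000)² + (5.0000−1.5000)²) = 3.8079
L_2 = √((0.0000−4.5000)² + (2.5000−1.5000)²) = 4.6098
L_3 = √((0.0000−4.5000)² + (0.0000−1.5000)²) = 4.7434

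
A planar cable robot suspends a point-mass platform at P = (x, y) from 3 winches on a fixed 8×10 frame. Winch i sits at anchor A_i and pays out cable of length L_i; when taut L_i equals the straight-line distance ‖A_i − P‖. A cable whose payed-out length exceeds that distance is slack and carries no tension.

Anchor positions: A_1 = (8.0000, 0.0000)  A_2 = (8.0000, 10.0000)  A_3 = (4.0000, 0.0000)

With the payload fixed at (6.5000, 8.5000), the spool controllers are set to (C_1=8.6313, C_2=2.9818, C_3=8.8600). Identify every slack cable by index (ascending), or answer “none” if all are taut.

2

cable 1: L_1 = ‖A_1−P‖ = 8.6313;  C_1 = 8.6313 → taut
cable 2: L_2 = ‖A_2−P‖ = 2.1213;  C_2 = 2.9818 → slack
cable 3: L_3 = ‖A_3−P‖ = 8.8600;  C_3 = 8.8600 → taut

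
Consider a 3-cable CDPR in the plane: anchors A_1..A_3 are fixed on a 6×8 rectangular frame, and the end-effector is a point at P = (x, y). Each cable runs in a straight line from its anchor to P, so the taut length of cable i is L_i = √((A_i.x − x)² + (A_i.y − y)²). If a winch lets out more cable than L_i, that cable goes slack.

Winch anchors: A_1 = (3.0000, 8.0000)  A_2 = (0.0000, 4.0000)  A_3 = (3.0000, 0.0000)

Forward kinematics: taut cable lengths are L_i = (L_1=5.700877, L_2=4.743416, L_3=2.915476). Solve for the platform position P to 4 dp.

(4.5000, 2.5000)

circle eqns → linear via eq_j − eq_1; set k_j = A_j·A_j − L_j²
k_1 = 9.0000+64.0000−32.5000 = 40.5000
6.0000·x + 8.0000·y = k_1−k_2 = 47.0000
0.0000·x + 16.0000·y = k_1−k_3 = 40.0000
solve first two rows → x=4.5000, y=2.5000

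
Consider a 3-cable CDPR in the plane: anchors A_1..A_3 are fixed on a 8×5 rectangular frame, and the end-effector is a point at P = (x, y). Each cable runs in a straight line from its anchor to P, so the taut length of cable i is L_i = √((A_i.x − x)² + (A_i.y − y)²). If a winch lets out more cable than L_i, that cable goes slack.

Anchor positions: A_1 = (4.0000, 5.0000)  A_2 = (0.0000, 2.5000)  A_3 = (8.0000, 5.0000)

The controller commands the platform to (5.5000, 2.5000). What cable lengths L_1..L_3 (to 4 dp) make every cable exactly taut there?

L_1: Δ = A_1−P = (-1.5000, 2.5000) → ‖Δ‖ = √8.5000 = 2.9155
L_2: Δ = A_2−P = (-5.5000, 0.0000) → ‖Δ‖ = √30.2500 = 5.5000
L_3: Δ = A_3−P = (2.5000, 2.5000) → ‖Δ‖ = √12.5000 = 3.5355

(2.9155, 5.5000, 3.5355)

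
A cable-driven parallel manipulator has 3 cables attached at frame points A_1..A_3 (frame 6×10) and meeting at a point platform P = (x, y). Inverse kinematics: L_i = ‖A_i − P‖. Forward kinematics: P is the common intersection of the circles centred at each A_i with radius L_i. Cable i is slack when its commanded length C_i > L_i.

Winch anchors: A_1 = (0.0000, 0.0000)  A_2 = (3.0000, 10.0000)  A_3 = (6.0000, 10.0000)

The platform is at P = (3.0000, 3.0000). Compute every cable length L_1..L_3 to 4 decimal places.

(4.2426, 7.0000, 7.6158)

L_1: Δ = A_1−P = (-3.0000, -3.0000) → ‖Δ‖ = √18.0000 = 4.2426
L_2: Δ = A_2−P = (0.0000, 7.0000) → ‖Δ‖ = √49.0000 = 7.0000
L_3: Δ = A_3−P = (3.0000, 7.0000) → ‖Δ‖ = √58.0000 = 7.6158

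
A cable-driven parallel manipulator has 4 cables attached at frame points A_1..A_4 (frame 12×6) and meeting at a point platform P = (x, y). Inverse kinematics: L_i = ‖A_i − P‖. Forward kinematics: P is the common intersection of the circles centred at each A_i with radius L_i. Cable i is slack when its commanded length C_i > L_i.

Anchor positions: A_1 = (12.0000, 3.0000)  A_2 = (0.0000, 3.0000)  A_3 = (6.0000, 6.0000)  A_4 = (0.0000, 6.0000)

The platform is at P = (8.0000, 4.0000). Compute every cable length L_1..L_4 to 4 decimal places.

L_1 = √((12.0000−8.0000)² + (3.0000−4.0000)²) = 4.1231
L_2 = √((0.0000−8.0000)² + (3.0000−4.0000)²) = 8.0623
L_3 = √((6.0000−8.0000)² + (6.0000−4.0000)²) = 2.8284
L_4 = √((0.0000−8.0000)² + (6.0000−4.0000)²) = 8.2462

(4.1231, 8.0623, 2.8284, 8.2462)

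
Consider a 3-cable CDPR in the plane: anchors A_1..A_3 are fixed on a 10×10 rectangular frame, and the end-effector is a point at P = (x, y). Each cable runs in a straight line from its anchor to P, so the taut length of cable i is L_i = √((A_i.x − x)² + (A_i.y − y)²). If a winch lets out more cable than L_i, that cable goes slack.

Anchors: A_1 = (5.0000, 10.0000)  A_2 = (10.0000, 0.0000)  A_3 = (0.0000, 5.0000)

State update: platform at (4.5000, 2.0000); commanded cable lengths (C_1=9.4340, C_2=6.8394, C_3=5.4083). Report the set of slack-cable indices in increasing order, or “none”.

1, 2

cable 1: L_1 = ‖A_1−P‖ = 8.0156;  C_1 = 9.4340 → slack
cable 2: L_2 = ‖A_2−P‖ = 5.8523;  C_2 = 6.8394 → slack
cable 3: L_3 = ‖A_3−P‖ = 5.4083;  C_3 = 5.4083 → taut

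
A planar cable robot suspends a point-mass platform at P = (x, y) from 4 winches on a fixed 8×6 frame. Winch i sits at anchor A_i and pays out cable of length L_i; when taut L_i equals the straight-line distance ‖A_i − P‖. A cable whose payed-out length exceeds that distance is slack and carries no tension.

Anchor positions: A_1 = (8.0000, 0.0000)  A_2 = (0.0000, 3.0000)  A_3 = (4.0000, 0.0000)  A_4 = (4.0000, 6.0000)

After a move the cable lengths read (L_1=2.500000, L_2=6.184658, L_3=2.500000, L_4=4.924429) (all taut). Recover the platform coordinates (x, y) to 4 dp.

circle eqns → linear via eq_j − eq_1; set k_j = A_j·A_j − L_j²
k_1 = 64.0000+0.0000−6.2500 = 57.7500
16.0000·x − 6.0000·y = k_1−k_2 = 87.0000
8.0000·x + 0.0000·y = k_1−k_3 = 48.0000
8.0000·x − 12.0000·y = k_1−k_4 = 30.0000
solve first two rows → x=6.0000, y=1.5000
check cable 4: ‖A_4−P‖² = 24.2500 ≈ L_4² = 24.2500 ✓

(6.0000, 1.5000)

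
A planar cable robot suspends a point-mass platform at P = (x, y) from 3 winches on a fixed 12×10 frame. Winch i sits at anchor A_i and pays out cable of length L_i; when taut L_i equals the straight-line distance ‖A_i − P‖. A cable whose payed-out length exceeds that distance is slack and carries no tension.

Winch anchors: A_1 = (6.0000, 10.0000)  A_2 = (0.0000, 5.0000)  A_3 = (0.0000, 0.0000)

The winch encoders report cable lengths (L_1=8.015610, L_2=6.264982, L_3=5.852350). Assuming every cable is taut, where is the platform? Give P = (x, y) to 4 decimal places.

(5.5000, 2.0000)

expand ‖A_i−P‖²=L_i² and subtract eq 1 (c_i ≔ ‖A_i‖²−L_i²)
c_1 = 36.0000+100.0000−64.2500 = 71.7500
eq1−eq2 → [12.0000  10.0000]·P = 86.0000
eq1−eq3 → [12.0000  20.0000]·P = 106.0000
2×2 solve → P = (5.5000, 2.0000)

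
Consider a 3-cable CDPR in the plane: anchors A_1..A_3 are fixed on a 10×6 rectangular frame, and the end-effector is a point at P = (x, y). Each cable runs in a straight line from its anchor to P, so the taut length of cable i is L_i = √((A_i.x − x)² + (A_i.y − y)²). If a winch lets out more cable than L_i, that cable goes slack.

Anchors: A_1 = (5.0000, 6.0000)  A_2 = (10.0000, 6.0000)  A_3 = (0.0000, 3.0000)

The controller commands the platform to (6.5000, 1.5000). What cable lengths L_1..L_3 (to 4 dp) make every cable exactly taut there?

(4.7434, 5.7009, 6.6708)

L_1: Δ = A_1−P = (-1.5000, 4.5000) → ‖Δ‖ = √22.5000 = 4.7434
L_2: Δ = A_2−P = (3.5000, 4.5000) → ‖Δ‖ = √32.5000 = 5.7009
L_3: Δ = A_3−P = (-6.5000, 1.5000) → ‖Δ‖ = √44.5000 = 6.6708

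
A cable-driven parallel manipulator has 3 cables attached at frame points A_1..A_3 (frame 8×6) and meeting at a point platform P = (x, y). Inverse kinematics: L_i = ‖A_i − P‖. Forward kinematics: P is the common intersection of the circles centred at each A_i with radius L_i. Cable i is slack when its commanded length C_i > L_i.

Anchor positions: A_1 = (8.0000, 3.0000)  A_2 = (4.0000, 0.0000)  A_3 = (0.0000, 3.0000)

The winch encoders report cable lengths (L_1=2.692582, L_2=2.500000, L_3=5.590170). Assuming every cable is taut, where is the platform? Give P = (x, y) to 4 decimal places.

expand ‖A_i−P‖²=L_i² and subtract eq 1 (k_i ≔ ‖A_i‖²−L_i²)
k_1 = 64.0000+9.0000−7.2500 = 65.7500
eq1−eq2 → [8.0000  6.0000]·P = 56.0000
eq1−eq3 → [16.0000  0.0000]·P = 88.0000
2×2 solve → P = (5.5000, 2.0000)

(5.5000, 2.0000)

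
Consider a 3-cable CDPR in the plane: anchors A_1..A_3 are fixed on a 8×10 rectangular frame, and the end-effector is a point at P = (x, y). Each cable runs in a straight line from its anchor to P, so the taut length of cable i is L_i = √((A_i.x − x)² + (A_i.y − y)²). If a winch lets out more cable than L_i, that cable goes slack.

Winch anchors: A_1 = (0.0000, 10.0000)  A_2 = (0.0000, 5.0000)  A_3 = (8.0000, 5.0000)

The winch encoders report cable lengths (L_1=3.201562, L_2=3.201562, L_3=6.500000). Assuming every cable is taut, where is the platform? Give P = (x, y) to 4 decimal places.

(2.0000, 7.5000)

circle eqns → linear via eq_j − eq_1; set c_j = A_j·A_j − L_j²
c_1 = 0.0000+100.0000−10.2500 = 89.7500
0.0000·x + 10.0000·y = c_1−c_2 = 75.0000
-16.0000·x + 10.0000·y = c_1−c_3 = 43.0000
solve first two rows → x=2.0000, y=7.5000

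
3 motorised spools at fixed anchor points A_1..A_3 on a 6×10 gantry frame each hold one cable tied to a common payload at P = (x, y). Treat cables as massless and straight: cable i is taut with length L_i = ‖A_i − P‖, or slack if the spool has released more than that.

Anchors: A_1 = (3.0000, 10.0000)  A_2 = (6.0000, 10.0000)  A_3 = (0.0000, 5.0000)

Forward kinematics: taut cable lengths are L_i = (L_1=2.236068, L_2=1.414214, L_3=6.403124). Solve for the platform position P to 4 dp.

each cable: (A_i−P)·(A_i−P) = L_i²; let c_i = ‖A_i‖²−L_i²
c_1 = 9.0000+100.0000−5.0000 = 104.0000
row 1: -6.0000x + 0.0000y = -30.0000  (c_2=134.0000)
row 2: 6.0000x + 10.0000y = 120.0000  (c_3=-16.0000)
Cramer on rows 1–2 → x = 5.0000, y = 9.0000

(5.0000, 9.0000)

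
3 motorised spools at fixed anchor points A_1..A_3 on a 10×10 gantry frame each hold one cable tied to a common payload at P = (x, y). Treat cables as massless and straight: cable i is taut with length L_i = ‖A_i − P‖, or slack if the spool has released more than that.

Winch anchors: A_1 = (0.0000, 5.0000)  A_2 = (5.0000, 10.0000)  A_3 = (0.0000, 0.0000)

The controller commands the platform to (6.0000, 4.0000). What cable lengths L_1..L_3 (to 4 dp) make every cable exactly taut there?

L_1: Δ = A_1−P = (-6.0000, 1.0000) → ‖Δ‖ = √37.0000 = 6.0828
L_2: Δ = A_2−P = (-1.0000, 6.0000) → ‖Δ‖ = √37.0000 = 6.0828
L_3: Δ = A_3−P = (-6.0000, -4.0000) → ‖Δ‖ = √52.0000 = 7.2111

(6.0828, 6.0828, 7.2111)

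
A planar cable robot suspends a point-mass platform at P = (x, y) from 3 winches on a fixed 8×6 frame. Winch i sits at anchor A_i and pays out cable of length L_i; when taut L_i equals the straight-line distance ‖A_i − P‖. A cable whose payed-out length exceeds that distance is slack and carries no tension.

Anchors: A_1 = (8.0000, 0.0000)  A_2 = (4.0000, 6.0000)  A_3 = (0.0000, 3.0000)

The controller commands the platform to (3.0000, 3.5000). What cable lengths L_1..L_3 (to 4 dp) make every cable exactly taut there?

L_1 = √((8.0000−3.0000)² + (0.0000−3.5000)²) = 6.1033
L_2 = √((4.0000−3.0000)² + (6.0000−3.5000)²) = 2.6926
L_3 = √((0.0000−3.0000)² + (3.0000−3.5000)²) = 3.0414

(6.1033, 2.6926, 3.0414)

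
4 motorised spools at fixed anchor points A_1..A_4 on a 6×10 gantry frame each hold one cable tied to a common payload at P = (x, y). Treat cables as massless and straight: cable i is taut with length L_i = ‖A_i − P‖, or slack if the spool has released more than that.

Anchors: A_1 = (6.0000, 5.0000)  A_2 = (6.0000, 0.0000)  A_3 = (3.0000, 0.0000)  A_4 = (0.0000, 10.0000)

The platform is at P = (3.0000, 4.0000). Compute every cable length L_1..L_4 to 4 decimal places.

(3.1623, 5.0000, 4.0000, 6.7082)

L_1: Δ = A_1−P = (3.0000, 1.0000) → ‖Δ‖ = √10.0000 = 3.1623
L_2: Δ = A_2−P = (3.0000, -4.0000) → ‖Δ‖ = √25.0000 = 5.0000
L_3: Δ = A_3−P = (0.0000, -4.0000) → ‖Δ‖ = √16.0000 = 4.0000
L_4: Δ = A_4−P = (-3.0000, 6.0000) → ‖Δ‖ = √45.0000 = 6.7082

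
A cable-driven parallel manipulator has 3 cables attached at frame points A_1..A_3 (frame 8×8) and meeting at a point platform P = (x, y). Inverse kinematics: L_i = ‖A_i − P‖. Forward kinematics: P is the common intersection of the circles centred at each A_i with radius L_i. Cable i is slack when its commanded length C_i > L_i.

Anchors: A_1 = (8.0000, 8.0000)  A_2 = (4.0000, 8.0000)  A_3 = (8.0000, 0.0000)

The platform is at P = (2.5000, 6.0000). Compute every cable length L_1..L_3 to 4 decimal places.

(5.8523, 2.5000, 8.1394)

cable 1: Δx=5.5000, Δy=2.0000; L_1 = √(Δx²+Δy²) = 5.8523
cable 2: Δx=1.5000, Δy=2.0000; L_2 = √(Δx²+Δy²) = 2.5000
cable 3: Δx=5.5000, Δy=-6.0000; L_3 = √(Δx²+Δy²) = 8.1394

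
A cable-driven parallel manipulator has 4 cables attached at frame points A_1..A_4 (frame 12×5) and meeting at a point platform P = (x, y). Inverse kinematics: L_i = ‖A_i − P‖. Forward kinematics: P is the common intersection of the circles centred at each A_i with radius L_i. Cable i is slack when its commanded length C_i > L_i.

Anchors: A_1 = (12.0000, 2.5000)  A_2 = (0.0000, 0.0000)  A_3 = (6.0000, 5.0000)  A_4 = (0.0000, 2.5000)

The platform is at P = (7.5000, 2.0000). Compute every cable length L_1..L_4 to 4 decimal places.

L_1: Δ = A_1−P = (4.5000, 0.5000) → ‖Δ‖ = √20.5000 = 4.5277
L_2: Δ = A_2−P = (-7.5000, -2.0000) → ‖Δ‖ = √60.2500 = 7.7621
L_3: Δ = A_3−P = (-1.5000, 3.0000) → ‖Δ‖ = √11.2500 = 3.3541
L_4: Δ = A_4−P = (-7.5000, 0.5000) → ‖Δ‖ = √56.5000 = 7.5166

(4.5277, 7.7621, 3.3541, 7.5166)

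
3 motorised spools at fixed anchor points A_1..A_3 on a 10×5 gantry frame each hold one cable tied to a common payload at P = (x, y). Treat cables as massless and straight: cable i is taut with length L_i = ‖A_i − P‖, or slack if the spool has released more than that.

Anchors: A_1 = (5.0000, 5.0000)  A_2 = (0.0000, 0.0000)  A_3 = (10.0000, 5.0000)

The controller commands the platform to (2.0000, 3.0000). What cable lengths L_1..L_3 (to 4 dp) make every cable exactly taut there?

(3.6056, 3.6056, 8.2462)

cable 1: Δx=3.0000, Δy=2.0000; L_1 = √(Δx²+Δy²) = 3.6056
cable 2: Δx=-2.0000, Δy=-3.0000; L_2 = √(Δx²+Δy²) = 3.6056
cable 3: Δx=8.0000, Δy=2.0000; L_3 = √(Δx²+Δy²) = 8.2462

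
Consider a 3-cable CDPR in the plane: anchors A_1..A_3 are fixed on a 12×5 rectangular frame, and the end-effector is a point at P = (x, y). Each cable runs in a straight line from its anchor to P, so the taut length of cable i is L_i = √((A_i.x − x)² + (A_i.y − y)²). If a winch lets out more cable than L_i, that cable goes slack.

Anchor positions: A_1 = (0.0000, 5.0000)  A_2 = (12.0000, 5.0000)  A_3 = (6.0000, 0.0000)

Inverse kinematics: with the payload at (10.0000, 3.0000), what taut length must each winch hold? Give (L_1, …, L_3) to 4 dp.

cable 1: Δx=-10.0000, Δy=2.0000; L_1 = √(Δx²+Δy²) = 10.1980
cable 2: Δx=2.0000, Δy=2.0000; L_2 = √(Δx²+Δy²) = 2.8284
cable 3: Δx=-4.0000, Δy=-3.0000; L_3 = √(Δx²+Δy²) = 5.0000

(10.1980, 2.8284, 5.0000)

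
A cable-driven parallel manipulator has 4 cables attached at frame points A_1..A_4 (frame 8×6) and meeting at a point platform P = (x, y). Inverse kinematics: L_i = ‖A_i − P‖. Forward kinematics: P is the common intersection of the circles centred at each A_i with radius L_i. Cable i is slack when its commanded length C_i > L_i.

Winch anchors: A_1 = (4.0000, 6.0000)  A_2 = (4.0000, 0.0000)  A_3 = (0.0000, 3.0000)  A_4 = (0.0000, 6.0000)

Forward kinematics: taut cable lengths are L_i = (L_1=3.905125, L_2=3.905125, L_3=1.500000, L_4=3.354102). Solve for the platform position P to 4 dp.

(1.5000, 3.0000)

each cable: (A_i−P)·(A_i−P) = L_i²; let c_i = ‖A_i‖²−L_i²
c_1 = 16.0000+36.0000−15.2500 = 36.7500
row 1: 0.0000x + 12.0000y = 36.0000  (c_2=0.7500)
row 2: 8.0000x + 6.0000y = 30.0000  (c_3=6.7500)
row 3: 8.0000x + 0.0000y = 12.0000  (c_4=24.7500)
Cramer on rows 1–2 → x = 1.5000, y = 3.0000
check cable 4: ‖A_4−P‖² = 11.2500 ≈ L_4² = 11.2500 ✓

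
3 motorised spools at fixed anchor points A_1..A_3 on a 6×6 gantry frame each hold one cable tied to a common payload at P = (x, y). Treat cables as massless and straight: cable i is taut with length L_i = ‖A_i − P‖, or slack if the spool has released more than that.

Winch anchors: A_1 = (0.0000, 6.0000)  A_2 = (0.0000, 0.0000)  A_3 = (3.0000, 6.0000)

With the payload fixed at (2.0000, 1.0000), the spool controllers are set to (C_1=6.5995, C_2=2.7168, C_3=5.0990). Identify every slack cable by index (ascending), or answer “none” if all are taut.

1, 2

cable 1: L_1 = ‖A_1−P‖ = 5.3852;  C_1 = 6.5995 → slack
cable 2: L_2 = ‖A_2−P‖ = 2.2361;  C_2 = 2.7168 → slack
cable 3: L_3 = ‖A_3−P‖ = 5.0990;  C_3 = 5.0990 → taut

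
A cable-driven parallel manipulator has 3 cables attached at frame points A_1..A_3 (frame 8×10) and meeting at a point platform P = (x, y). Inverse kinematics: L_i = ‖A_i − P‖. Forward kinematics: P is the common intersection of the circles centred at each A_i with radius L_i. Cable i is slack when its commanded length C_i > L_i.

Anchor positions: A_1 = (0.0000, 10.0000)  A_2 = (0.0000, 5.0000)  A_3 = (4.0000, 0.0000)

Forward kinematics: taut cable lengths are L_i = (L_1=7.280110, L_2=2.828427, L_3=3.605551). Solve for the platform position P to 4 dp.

expand ‖A_i−P‖²=L_i² and subtract eq 1 (c_i ≔ ‖A_i‖²−L_i²)
c_1 = 0.0000+100.0000−53.0000 = 47.0000
eq1−eq2 → [0.0000  10.0000]·P = 30.0000
eq1−eq3 → [-8.0000  20.0000]·P = 44.0000
2×2 solve → P = (2.0000, 3.0000)

(2.0000, 3.0000)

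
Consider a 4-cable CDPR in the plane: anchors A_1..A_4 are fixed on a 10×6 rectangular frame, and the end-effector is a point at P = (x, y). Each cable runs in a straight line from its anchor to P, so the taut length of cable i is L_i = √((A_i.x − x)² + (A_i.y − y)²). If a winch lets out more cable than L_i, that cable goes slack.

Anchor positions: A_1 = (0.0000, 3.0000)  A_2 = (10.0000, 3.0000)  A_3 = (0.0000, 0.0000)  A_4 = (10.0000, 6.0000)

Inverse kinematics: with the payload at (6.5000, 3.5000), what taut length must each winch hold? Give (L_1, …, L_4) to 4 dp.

L_1: Δ = A_1−P = (-6.5000, -0.5000) → ‖Δ‖ = √42.5000 = 6.5192
L_2: Δ = A_2−P = (3.5000, -0.5000) → ‖Δ‖ = √12.5000 = 3.5355
L_3: Δ = A_3−P = (-6.5000, -3.5000) → ‖Δ‖ = √54.5000 = 7.3824
L_4: Δ = A_4−P = (3.5000, 2.5000) → ‖Δ‖ = √18.5000 = 4.3012

(6.5192, 3.5355, 7.3824, 4.3012)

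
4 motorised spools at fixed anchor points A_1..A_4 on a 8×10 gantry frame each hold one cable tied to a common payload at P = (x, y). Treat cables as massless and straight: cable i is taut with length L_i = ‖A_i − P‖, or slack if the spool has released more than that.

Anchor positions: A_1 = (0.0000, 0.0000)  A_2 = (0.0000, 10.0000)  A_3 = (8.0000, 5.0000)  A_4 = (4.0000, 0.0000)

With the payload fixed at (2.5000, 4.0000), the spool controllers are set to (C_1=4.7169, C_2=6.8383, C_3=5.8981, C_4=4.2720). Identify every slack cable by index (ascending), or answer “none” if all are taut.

2, 3

cable 1: √((-2.5000)²+(-4.0000)²)=4.7170, C_1=4.7169: taut
cable 2: √((-2.5000)²+(6.0000)²)=6.5000, C_2=6.8383: slack
cable 3: √((5.5000)²+(1.0000)²)=5.5902, C_3=5.8981: slack
cable 4: √((1.5000)²+(-4.0000)²)=4.2720, C_4=4.2720: taut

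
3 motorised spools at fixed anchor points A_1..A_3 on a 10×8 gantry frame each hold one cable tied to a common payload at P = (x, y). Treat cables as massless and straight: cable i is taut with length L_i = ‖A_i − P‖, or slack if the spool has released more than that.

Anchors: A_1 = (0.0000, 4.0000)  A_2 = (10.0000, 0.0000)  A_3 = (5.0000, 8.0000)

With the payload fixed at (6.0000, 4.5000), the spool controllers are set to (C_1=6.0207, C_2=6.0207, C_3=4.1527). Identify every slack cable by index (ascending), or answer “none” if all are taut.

cable 1: √((-6.0000)²+(-0.5000)²)=6.0208, C_1=6.0207: taut
cable 2: √((4.0000)²+(-4.5000)²)=6.0208, C_2=6.0207: taut
cable 3: √((-1.0000)²+(3.5000)²)=3.6401, C_3=4.1527: slack

3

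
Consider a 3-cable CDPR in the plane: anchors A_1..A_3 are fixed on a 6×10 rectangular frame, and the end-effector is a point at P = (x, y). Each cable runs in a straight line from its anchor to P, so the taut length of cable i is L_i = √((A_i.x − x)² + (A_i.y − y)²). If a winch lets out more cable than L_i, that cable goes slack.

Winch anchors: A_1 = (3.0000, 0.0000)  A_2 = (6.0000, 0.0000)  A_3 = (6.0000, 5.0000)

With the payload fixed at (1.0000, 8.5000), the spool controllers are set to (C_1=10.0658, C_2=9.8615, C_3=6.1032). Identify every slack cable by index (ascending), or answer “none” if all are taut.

cable 1: √((2.0000)²+(-8.5000)²)=8.7321, C_1=10.0658: slack
cable 2: √((5.0000)²+(-8.5000)²)=9.8615, C_2=9.8615: taut
cable 3: √((5.0000)²+(-3.5000)²)=6.1033, C_3=6.1032: taut

1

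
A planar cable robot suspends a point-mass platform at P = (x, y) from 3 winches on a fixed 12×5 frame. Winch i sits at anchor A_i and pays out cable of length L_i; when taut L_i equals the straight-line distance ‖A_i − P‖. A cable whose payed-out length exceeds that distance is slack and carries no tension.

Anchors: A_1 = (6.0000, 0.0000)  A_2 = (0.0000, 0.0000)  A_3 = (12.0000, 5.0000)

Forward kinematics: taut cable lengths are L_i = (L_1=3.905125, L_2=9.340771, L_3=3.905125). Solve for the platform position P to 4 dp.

(9.0000, 2.5000)

each cable: (A_i−P)·(A_i−P) = L_i²; let c_i = ‖A_i‖²−L_i²
c_1 = 36.0000+0.0000−15.2500 = 20.7500
row 1: 12.0000x + 0.0000y = 108.0000  (c_2=-87.2500)
row 2: -12.0000x − 10.0000y = -133.0000  (c_3=153.7500)
Cramer on rows 1–2 → x = 9.0000, y = 2.5000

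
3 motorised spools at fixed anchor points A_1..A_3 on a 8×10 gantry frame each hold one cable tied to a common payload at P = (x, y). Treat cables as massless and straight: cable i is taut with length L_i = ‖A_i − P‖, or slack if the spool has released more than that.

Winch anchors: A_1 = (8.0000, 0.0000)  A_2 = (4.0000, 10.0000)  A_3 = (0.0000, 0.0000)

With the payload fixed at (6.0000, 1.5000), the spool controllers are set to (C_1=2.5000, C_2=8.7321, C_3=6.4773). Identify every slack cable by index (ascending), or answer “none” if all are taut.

i=1: geometric 2.5000 vs commanded 2.5000 ⇒ taut
i=2: geometric 8.7321 vs commanded 8.7321 ⇒ taut
i=3: geometric 6.1847 vs commanded 6.4773 ⇒ slack

3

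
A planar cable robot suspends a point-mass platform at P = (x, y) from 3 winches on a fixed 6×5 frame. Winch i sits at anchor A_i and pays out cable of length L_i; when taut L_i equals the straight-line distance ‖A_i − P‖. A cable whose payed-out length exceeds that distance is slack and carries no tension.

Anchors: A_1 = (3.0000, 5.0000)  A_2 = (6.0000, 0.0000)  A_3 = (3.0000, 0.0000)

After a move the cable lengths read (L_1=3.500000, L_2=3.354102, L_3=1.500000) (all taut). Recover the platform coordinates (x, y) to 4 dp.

expand ‖A_i−P‖²=L_i² and subtract eq 1 (c_i ≔ ‖A_i‖²−L_i²)
c_1 = 9.0000+25.0000−12.2500 = 21.7500
eq1−eq2 → [-6.0000  10.0000]·P = -3.0000
eq1−eq3 → [0.0000  10.0000]·P = 15.0000
2×2 solve → P = (3.0000, 1.5000)

(3.0000, 1.5000)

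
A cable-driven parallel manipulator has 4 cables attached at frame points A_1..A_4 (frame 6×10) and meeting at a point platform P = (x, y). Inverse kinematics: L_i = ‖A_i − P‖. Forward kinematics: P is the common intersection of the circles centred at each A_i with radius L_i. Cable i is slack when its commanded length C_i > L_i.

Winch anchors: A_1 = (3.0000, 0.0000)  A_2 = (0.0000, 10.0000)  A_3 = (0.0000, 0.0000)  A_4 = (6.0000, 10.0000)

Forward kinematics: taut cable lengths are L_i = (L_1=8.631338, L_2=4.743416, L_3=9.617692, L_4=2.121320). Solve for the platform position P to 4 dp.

each cable: (A_i−P)·(A_i−P) = L_i²; let q_i = ‖A_i‖²−L_i²
q_1 = 9.0000+0.0000−74.5000 = -65.5000
row 1: 6.0000x − 20.0000y = -143.0000  (q_2=77.5000)
row 2: 6.0000x + 0.0000y = 27.0000  (q_3=-92.5000)
row 3: -6.0000x − 20.0000y = -197.0000  (q_4=131.5000)
Cramer on rows 1–2 → x = 4.5000, y = 8.5000
check cable 4: ‖A_4−P‖² = 4.5000 ≈ L_4² = 4.5000 ✓

(4.5000, 8.5000)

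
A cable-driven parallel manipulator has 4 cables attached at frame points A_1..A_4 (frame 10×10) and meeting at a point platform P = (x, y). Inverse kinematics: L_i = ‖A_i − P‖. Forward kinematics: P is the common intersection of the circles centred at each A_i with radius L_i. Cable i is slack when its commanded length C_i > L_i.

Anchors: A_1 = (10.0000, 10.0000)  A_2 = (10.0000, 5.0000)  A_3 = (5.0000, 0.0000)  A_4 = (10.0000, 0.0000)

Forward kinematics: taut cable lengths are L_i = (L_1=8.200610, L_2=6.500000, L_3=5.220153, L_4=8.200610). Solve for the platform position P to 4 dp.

(3.5000, 5.0000)

expand ‖A_i−P‖²=L_i² and subtract eq 1 (k_i ≔ ‖A_i‖²−L_i²)
k_1 = 100.0000+100.0000−67.2500 = 132.7500
eq1−eq2 → [0.0000  10.0000]·P = 50.0000
eq1−eq3 → [10.0000  20.0000]·P = 135.0000
eq1−eq4 → [0.0000  20.0000]·P = 100.0000
2×2 solve → P = (3.5000, 5.0000)
check cable 4: ‖A_4−P‖² = 67.2500 ≈ L_4² = 67.2500 ✓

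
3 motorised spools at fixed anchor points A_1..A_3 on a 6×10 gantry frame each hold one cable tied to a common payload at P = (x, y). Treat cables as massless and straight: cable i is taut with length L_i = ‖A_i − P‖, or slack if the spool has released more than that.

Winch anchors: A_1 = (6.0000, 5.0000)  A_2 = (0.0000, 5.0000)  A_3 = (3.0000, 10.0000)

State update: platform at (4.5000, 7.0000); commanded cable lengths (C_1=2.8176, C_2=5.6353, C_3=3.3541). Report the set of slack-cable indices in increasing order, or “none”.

1, 2

cable 1: √((1.5000)²+(-2.0000)²)=2.5000, C_1=2.8176: slack
cable 2: √((-4.5000)²+(-2.0000)²)=4.9244, C_2=5.6353: slack
cable 3: √((-1.5000)²+(3.0000)²)=3.3541, C_3=3.3541: taut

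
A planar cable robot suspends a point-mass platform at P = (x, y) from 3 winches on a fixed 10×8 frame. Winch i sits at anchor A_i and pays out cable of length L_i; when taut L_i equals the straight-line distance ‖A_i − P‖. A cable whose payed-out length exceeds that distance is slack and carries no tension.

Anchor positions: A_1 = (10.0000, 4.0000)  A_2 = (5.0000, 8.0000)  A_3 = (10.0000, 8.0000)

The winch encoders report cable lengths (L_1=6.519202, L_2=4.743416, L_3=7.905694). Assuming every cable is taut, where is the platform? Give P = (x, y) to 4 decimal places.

circle eqns → linear via eq_j − eq_1; set k_j = A_j·A_j − L_j²
k_1 = 100.0000+16.0000−42.5000 = 73.5000
10.0000·x − 8.0000·y = k_1−k_2 = 7.0000
0.0000·x − 8.0000·y = k_1−k_3 = -28.0000
solve first two rows → x=3.5000, y=3.5000

(3.5000, 3.5000)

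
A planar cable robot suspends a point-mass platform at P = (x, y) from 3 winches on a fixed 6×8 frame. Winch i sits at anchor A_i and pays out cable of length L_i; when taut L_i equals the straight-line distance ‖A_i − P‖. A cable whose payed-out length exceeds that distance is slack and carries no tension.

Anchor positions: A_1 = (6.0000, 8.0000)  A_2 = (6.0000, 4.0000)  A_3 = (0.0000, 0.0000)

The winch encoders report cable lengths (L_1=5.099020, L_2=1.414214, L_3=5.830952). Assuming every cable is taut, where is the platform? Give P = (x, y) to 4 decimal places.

each cable: (A_i−P)·(A_i−P) = L_i²; let q_i = ‖A_i‖²−L_i²
q_1 = 36.0000+64.0000−26.0000 = 74.0000
row 1: 0.0000x + 8.0000y = 24.0000  (q_2=50.0000)
row 2: 12.0000x + 16.0000y = 108.0000  (q_3=-34.0000)
Cramer on rows 1–2 → x = 5.0000, y = 3.0000

(5.0000, 3.0000)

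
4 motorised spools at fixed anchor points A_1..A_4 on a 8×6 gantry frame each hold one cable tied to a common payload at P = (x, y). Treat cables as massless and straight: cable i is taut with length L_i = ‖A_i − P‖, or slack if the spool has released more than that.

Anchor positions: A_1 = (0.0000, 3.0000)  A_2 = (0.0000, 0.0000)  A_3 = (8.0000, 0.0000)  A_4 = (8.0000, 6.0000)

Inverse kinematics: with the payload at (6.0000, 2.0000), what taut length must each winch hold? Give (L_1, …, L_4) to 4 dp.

(6.0828, 6.3246, 2.8284, 4.4721)

L_1 = √((0.0000−6.0000)² + (3.0000−2.0000)²) = 6.0828
L_2 = √((0.0000−6.0000)² + (0.0000−2.0000)²) = 6.3246
L_3 = √((8.0000−6.0000)² + (0.0000−2.0000)²) = 2.8284
L_4 = √((8.0000−6.0000)² + (6.0000−2.0000)²) = 4.4721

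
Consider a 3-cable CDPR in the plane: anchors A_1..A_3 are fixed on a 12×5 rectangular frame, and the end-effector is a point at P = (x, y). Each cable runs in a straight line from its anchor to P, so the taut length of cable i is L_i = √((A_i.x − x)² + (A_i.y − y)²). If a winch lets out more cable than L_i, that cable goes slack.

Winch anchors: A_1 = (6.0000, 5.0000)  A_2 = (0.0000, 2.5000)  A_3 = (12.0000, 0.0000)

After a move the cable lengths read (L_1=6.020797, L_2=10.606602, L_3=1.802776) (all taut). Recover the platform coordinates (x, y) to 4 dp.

each cable: (A_i−P)·(A_i−P) = L_i²; let c_i = ‖A_i‖²−L_i²
c_1 = 36.0000+25.0000−36.2500 = 24.7500
row 1: 12.0000x + 5.0000y = 131.0000  (c_2=-106.2500)
row 2: -12.0000x + 10.0000y = -116.0000  (c_3=140.7500)
Cramer on rows 1–2 → x = 10.5000, y = 1.0000

(10.5000, 1.0000)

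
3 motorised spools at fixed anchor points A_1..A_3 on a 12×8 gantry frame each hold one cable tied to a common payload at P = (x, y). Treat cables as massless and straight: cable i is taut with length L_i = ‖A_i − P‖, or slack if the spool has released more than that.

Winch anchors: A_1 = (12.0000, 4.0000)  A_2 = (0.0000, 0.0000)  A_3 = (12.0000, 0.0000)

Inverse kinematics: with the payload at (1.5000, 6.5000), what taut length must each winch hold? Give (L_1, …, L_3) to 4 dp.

L_1: Δ = A_1−P = (10.5000, -2.5000) → ‖Δ‖ = √116.5000 = 10.7935
L_2: Δ = A_2−P = (-1.5000, -6.5000) → ‖Δ‖ = √44.5000 = 6.6708
L_3: Δ = A_3−P = (10.5000, -6.5000) → ‖Δ‖ = √152.5000 = 12.3491

(10.7935, 6.6708, 12.3491)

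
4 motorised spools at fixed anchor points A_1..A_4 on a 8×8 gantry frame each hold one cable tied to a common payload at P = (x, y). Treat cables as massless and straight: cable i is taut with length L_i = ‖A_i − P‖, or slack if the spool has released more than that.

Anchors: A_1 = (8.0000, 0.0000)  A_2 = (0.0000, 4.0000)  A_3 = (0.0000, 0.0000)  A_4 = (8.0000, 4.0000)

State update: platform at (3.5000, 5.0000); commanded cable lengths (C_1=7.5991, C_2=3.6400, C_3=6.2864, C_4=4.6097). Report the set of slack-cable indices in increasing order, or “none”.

i=1: geometric 6.7268 vs commanded 7.5991 ⇒ slack
i=2: geometric 3.6401 vs commanded 3.6400 ⇒ taut
i=3: geometric 6.1033 vs commanded 6.2864 ⇒ slack
i=4: geometric 4.6098 vs commanded 4.6097 ⇒ taut

1, 3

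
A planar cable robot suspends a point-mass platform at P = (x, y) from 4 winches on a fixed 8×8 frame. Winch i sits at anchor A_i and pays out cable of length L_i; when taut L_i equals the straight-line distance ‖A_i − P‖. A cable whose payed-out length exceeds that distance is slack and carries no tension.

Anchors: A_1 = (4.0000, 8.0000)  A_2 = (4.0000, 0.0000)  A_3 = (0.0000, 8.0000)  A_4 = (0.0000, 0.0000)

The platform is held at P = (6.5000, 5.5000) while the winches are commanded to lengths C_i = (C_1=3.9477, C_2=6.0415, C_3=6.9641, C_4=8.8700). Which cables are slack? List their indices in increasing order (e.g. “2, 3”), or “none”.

cable 1: √((-2.5000)²+(2.5000)²)=3.5355, C_1=3.9477: slack
cable 2: √((-2.5000)²+(-5.5000)²)=6.0415, C_2=6.0415: taut
cable 3: √((-6.5000)²+(2.5000)²)=6.9642, C_3=6.9641: taut
cable 4: √((-6.5000)²+(-5.5000)²)=8.5147, C_4=8.8700: slack

1, 4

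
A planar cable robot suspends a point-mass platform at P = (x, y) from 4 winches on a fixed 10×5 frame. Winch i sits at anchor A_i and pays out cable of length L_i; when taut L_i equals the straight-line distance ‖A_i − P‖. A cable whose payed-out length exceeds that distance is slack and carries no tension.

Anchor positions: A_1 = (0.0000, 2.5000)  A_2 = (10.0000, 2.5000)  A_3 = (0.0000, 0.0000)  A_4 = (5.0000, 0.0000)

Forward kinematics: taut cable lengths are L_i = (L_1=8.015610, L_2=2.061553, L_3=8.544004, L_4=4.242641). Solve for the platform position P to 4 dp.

(8.0000, 3.0000)

circle eqns → linear via eq_j − eq_1; set k_j = A_j·A_j − L_j²
k_1 = 0.0000+6.2500−64.2500 = -58.0000
-20.0000·x + 0.0000·y = k_1−k_2 = -160.0000
0.0000·x + 5.0000·y = k_1−k_3 = 15.0000
-10.0000·x + 5.0000·y = k_1−k_4 = -65.0000
solve first two rows → x=8.0000, y=3.0000
check cable 4: ‖A_4−P‖² = 18.0000 ≈ L_4² = 18.0000 ✓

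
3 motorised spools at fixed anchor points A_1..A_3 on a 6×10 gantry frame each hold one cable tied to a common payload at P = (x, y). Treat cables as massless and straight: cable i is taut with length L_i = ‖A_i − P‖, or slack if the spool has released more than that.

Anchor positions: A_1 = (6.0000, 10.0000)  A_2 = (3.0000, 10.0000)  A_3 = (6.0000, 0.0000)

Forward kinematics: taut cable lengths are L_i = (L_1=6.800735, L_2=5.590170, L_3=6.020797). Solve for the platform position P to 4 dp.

(2.0000, 4.5000)

expand ‖A_i−P‖²=L_i² and subtract eq 1 (q_i ≔ ‖A_i‖²−L_i²)
q_1 = 36.0000+100.0000−46.2500 = 89.7500
eq1−eq2 → [6.0000  0.0000]·P = 12.0000
eq1−eq3 → [0.0000  20.0000]·P = 90.0000
2×2 solve → P = (2.0000, 4.5000)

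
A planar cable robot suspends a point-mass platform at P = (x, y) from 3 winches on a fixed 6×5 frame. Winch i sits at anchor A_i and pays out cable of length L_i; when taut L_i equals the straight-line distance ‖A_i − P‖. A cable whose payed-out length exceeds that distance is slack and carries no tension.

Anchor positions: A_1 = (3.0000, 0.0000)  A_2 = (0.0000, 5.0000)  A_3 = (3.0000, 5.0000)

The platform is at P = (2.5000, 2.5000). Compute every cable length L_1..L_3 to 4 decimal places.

L_1: Δ = A_1−P = (0.5000, -2.5000) → ‖Δ‖ = √6.5000 = 2.5495
L_2: Δ = A_2−P = (-2.5000, 2.5000) → ‖Δ‖ = √12.5000 = 3.5355
L_3: Δ = A_3−P = (0.5000, 2.5000) → ‖Δ‖ = √6.5000 = 2.5495

(2.5495, 3.5355, 2.5495)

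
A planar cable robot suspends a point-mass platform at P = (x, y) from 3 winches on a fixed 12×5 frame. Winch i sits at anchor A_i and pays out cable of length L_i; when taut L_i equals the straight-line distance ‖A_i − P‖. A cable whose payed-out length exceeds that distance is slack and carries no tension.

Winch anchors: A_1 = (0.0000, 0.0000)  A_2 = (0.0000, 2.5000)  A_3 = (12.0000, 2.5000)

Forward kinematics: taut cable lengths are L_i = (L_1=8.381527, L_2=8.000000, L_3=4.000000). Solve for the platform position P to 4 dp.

(8.0000, 2.5000)

expand ‖A_i−P‖²=L_i² and subtract eq 1 (k_i ≔ ‖A_i‖²−L_i²)
k_1 = 0.0000+0.0000−70.2500 = -70.2500
eq1−eq2 → [0.0000  -5.0000]·P = -12.5000
eq1−eq3 → [-24.0000  -5.0000]·P = -204.5000
2×2 solve → P = (8.0000, 2.5000)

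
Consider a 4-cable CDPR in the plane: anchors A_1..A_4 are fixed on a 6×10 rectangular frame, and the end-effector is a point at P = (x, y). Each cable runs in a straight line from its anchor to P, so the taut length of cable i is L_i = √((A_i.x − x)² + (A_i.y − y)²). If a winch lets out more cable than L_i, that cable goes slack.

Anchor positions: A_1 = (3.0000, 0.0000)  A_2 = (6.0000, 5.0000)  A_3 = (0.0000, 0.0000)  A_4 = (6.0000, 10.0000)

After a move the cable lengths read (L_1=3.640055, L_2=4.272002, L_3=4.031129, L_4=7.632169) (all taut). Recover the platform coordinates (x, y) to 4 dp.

(2.0000, 3.5000)

expand ‖A_i−P‖²=L_i² and subtract eq 1 (k_i ≔ ‖A_i‖²−L_i²)
k_1 = 9.0000+0.0000−13.2500 = -4.2500
eq1−eq2 → [-6.0000  -10.0000]·P = -47.0000
eq1−eq3 → [6.0000  0.0000]·P = 12.0000
eq1−eq4 → [-6.0000  -20.0000]·P = -82.0000
2×2 solve → P = (2.0000, 3.5000)
check cable 4: ‖A_4−P‖² = 58.2500 ≈ L_4² = 58.2500 ✓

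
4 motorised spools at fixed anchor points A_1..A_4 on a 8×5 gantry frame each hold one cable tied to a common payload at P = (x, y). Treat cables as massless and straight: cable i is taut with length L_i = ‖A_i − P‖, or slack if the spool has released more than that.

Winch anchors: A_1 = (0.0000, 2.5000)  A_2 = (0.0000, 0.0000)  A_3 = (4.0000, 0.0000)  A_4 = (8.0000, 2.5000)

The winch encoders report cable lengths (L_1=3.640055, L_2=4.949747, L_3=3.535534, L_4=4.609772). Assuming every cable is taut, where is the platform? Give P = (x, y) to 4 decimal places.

(3.5000, 3.5000)

expand ‖A_i−P‖²=L_i² and subtract eq 1 (c_i ≔ ‖A_i‖²−L_i²)
c_1 = 0.0000+6.2500−13.2500 = -7.0000
eq1−eq2 → [0.0000  5.0000]·P = 17.5000
eq1−eq3 → [-8.0000  5.0000]·P = -10.5000
eq1−eq4 → [-16.0000  0.0000]·P = -56.0000
2×2 solve → P = (3.5000, 3.5000)
check cable 4: ‖A_4−P‖² = 21.2500 ≈ L_4² = 21.2500 ✓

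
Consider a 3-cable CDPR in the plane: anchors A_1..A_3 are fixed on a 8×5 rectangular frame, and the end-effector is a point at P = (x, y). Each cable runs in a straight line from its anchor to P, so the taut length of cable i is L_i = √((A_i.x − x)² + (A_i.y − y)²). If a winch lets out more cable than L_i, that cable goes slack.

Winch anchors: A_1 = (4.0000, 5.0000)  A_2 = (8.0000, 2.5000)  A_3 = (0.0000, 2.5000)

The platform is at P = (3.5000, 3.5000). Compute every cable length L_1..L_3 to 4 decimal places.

(1.5811, 4.6098, 3.6401)

L_1: Δ = A_1−P = (0.5000, 1.5000) → ‖Δ‖ = √2.5000 = 1.5811
L_2: Δ = A_2−P = (4.5000, -1.0000) → ‖Δ‖ = √21.2500 = 4.6098
L_3: Δ = A_3−P = (-3.5000, -1.0000) → ‖Δ‖ = √13.2500 = 3.6401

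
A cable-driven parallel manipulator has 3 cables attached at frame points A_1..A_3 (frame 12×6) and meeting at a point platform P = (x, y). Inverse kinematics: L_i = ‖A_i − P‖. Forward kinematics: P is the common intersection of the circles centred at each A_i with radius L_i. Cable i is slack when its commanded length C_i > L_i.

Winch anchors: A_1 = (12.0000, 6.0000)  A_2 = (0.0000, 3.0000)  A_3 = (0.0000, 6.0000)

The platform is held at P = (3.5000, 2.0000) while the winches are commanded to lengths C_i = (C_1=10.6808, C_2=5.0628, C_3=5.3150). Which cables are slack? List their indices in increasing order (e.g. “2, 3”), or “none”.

cable 1: √((8.5000)²+(4.0000)²)=9.3941, C_1=10.6808: slack
cable 2: √((-3.5000)²+(1.0000)²)=3.6401, C_2=5.0628: slack
cable 3: √((-3.5000)²+(4.0000)²)=5.3151, C_3=5.3150: taut

1, 2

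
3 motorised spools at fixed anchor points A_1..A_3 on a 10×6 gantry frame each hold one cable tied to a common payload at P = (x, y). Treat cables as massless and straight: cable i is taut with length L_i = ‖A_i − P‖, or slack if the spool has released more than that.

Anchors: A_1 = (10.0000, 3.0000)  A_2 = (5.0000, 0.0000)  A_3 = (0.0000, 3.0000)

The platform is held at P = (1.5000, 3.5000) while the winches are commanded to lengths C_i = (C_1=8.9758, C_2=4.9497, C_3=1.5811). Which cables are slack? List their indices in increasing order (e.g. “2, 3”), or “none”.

cable 1: √((8.5000)²+(-0.5000)²)=8.5147, C_1=8.9758: slack
cable 2: √((3.5000)²+(-3.5000)²)=4.9497, C_2=4.9497: taut
cable 3: √((-1.5000)²+(-0.5000)²)=1.5811, C_3=1.5811: taut

1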